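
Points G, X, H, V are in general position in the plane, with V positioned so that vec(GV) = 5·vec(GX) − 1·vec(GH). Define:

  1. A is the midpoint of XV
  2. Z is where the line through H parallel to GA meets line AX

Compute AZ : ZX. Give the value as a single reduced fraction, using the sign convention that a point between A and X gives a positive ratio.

AZ:ZX = -6/5

Choose coordinates G = (0, 0), X = (1, 0), H = (0, 1), V = (5, -1).
1. A is the midpoint of XV ⇒ A = (3, -1/2)
2. Z is where the line through H parallel to GA meets line AX ⇒ Z = (-9, 5/2)
Z = A + t·(X−A) with t = 6, so AZ:ZX = t:(1−t) = 6:-5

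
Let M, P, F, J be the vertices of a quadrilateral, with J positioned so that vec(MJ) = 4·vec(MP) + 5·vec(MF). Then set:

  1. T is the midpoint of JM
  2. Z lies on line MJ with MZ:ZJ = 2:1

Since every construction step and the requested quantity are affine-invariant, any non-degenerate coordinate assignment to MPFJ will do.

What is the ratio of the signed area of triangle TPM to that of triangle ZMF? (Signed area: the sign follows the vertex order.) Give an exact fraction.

[TPM]:[ZMF] = 15/16

Choose coordinates M = (0, 0), P = (1, 0), F = (0, 1), J = (4, 5).
1. T is the midpoint of JM ⇒ T = (2, 5/2)
2. Z lies on line MJ with MZ:ZJ = 2:1 ⇒ Z = (8/3, 10/3)
2·[TPM] = -5/2, 2·[ZMF] = -8/3
[TPM]:[ZMF] = -5/2:-8/3 = 15/16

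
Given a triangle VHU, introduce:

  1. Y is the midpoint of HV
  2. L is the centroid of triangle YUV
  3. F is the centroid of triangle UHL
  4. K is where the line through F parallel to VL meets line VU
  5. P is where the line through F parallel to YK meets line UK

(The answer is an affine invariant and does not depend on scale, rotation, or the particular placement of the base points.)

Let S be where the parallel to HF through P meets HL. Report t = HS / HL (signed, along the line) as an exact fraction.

t = 161/81

Set V = (0, 0), H = (1, 0), U = (0, 1); any affine frame gives the same invariant.
1. Y is the midpoint of HV ⇒ Y = (1/2, 0)
2. L is the centroid of triangle YUV ⇒ L = (1/6, 1/3)
3. F is the centroid of triangle UHL ⇒ F = (7/18, 4/9)
4. K is where the line through F parallel to VL meets line VU ⇒ K = (0, -1/3)
5. P is where the line through F parallel to YK meets line UK ⇒ P = (0, 5/27)
through P parallel to HF: direction (-11/18, 4/9); meets HL at S = (-319/486, 161/243)
S = H + t·(L−H) with t = 161/81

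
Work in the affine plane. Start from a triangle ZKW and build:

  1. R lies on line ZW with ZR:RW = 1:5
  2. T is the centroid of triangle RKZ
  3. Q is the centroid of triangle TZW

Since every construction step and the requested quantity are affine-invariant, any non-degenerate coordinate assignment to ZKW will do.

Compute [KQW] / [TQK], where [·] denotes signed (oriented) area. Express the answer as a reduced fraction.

Assign Z = (0, 0), K = (1, 0), W = (0, 1) — the answer is frame-independent, so this choice is without loss of generality.
1. R lies on line ZW with ZR:RW = 1:5 ⇒ R = (0, 1/6)
2. T is the centroid of triangle RKZ ⇒ T = (1/3, 1/18)
3. Q is the centroid of triangle TZW ⇒ Q = (1/9, 19/54)
2·[KQW] = -29/54, 2·[TQK] = -5/27
[KQW]:[TQK] = -29/54:-5/27 = 29/10

[KQW]:[TQK] = 29/10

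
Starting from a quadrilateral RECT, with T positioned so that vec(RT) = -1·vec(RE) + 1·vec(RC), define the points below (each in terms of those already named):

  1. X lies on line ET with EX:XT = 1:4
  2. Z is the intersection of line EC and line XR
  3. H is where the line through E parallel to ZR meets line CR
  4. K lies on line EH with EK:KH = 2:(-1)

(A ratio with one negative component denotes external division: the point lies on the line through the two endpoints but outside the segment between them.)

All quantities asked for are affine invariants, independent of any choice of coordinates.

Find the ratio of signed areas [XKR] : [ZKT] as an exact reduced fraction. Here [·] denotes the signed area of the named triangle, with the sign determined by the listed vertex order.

Assign R = (0, 0), E = (1, 0), C = (0, 1), T = (-1, 1) — the answer is frame-independent, so this choice is without loss of generality.
1. X lies on line ET with EX:XT = 1:4 ⇒ X = (3/5, 1/5)
2. Z is the intersection of line EC and line XR ⇒ Z = (3/4, 1/4)
3. H is where the line through E parallel to ZR meets line CR ⇒ H = (0, -1/3)
4. K lies on line EH with EK:KH = 2:(-1) ⇒ K = (-1, -2/3)
2·[XKR] = -1/5, 2·[ZKT] = -35/12
[XKR]:[ZKT] = -1/5:-35/12 = 12/175

[XKR]:[ZKT] = 12/175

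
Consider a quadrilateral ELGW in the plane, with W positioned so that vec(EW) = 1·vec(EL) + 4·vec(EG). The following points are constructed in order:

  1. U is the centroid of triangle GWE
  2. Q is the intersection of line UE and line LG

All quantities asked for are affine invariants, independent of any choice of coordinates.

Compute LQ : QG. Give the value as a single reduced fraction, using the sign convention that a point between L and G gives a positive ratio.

Set E = (0, 0), L = (1, 0), G = (0, 1), W = (1, 4); any affine frame gives the same invariant.
1. U is the centroid of triangle GWE ⇒ U = (1/3, 5/3)
2. Q is the intersection of line UE and line LG ⇒ Q = (1/6, 5/6)
Q = L + t·(G−L) with t = 5/6, so LQ:QG = t:(1−t) = 5/6:1/6

LQ:QG = 5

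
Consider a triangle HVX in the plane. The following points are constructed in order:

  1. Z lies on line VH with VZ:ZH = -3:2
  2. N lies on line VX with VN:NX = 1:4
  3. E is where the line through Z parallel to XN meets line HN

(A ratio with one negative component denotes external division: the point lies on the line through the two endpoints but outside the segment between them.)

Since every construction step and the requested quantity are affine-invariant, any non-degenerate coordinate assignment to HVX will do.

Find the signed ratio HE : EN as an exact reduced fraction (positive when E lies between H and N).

HE:EN = -2/3

Set H = (0, 0), V = (1, 0), X = (0, 1); any affine frame gives the same invariant.
1. Z lies on line VH with VZ:ZH = -3:2 ⇒ Z = (-2, 0)
2. N lies on line VX with VN:NX = 1:4 ⇒ N = (4/5, 1/5)
3. E is where the line through Z parallel to XN meets line HN ⇒ E = (-8/5, -2/5)
E = H + t·(N−H) with t = -2, so HE:EN = t:(1−t) = -2:3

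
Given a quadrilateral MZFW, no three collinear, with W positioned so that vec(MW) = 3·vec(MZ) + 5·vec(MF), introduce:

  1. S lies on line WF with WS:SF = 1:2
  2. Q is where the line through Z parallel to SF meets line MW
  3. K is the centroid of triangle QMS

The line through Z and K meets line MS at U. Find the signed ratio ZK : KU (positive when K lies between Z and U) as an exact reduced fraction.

ZK:KU = -37/4

Set M = (0, 0), Z = (1, 0), F = (0, 1), W = (3, 5); any affine frame gives the same invariant.
1. S lies on line WF with WS:SF = 1:2 ⇒ S = (2, 11/3)
2. Q is where the line through Z parallel to SF meets line MW ⇒ Q = (-4, -20/3)
3. K is the centroid of triangle QMS ⇒ K = (-2/3, -1)
line ZK meets MS at U = (-18/37, -33/37)
K = Z + t·(U−Z) with t = 37/33, so ZK:KU = 37/33:-4/33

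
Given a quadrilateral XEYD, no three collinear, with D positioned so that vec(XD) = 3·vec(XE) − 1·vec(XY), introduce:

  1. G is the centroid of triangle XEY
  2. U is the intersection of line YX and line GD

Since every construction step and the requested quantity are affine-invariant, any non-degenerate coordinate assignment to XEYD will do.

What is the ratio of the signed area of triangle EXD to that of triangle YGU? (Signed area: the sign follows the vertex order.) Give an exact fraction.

Assign X = (0, 0), E = (1, 0), Y = (0, 1), D = (3, -1) — the answer is frame-independent, so this choice is without loss of generality.
1. G is the centroid of triangle XEY ⇒ G = (1/3, 1/3)
2. U is the intersection of line YX and line GD ⇒ U = (0, 1/2)
2·[EXD] = 1, 2·[YGU] = -1/6
[EXD]:[YGU] = 1:-1/6 = -6

[EXD]:[YGU] = -6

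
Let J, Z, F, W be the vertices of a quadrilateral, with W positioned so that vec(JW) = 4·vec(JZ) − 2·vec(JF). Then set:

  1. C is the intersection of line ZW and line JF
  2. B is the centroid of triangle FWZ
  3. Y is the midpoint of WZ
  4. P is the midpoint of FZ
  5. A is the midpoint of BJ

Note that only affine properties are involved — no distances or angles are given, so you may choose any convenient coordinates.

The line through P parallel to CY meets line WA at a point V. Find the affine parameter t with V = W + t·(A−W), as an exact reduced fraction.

Choose coordinates J = (0, 0), Z = (1, 0), F = (0, 1), W = (4, -2).
1. C is the intersection of line ZW and line JF ⇒ C = (0, 2/3)
2. B is the centroid of triangle FWZ ⇒ B = (5/3, -1/3)
3. Y is the midpoint of WZ ⇒ Y = (5/2, -1)
4. P is the midpoint of FZ ⇒ P = (1/2, 1/2)
5. A is the midpoint of BJ ⇒ A = (5/6, -1/6)
through P parallel to CY: direction (5/2, -5/3); meets WA at V = (59/10, -31/10)
V = W + t·(A−W) with t = -3/5

t = -3/5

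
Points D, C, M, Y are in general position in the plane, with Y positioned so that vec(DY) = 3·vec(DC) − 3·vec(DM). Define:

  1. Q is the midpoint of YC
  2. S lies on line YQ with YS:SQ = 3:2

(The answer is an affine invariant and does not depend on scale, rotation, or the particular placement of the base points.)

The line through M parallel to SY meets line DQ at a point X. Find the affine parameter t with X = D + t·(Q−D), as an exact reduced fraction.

Choose coordinates D = (0, 0), C = (1, 0), M = (0, 1), Y = (3, -3).
1. Q is the midpoint of YC ⇒ Q = (2, -3/2)
2. S lies on line YQ with YS:SQ = 3:2 ⇒ S = (12/5, -21/10)
through M parallel to SY: direction (3/5, -9/10); meets DQ at X = (4/3, -1)
X = D + t·(Q−D) with t = 2/3

t = 2/3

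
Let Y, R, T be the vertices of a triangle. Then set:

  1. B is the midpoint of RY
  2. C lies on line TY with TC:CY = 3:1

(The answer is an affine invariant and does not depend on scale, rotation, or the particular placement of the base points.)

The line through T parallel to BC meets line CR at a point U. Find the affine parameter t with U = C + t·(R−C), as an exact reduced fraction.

Work in coordinates with Y = (0, 0), R = (1, 0), T = (0, 1).
1. B is the midpoint of RY ⇒ B = (1/2, 0)
2. C lies on line TY with TC:CY = 3:1 ⇒ C = (0, 1/4)
through T parallel to BC: direction (-1/2, 1/4); meets CR at U = (3, -1/2)
U = C + t·(R−C) with t = 3

t = 3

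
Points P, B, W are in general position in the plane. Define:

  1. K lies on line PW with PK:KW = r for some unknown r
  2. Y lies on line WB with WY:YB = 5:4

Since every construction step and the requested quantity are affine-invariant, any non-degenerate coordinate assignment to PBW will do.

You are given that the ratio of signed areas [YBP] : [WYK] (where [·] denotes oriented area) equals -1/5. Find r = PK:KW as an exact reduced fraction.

r = -5/4

Choose coordinates P = (0, 0), B = (1, 0), W = (0, 1).
1. With PK:KW = r, write λ = r/(r+1) so K = P + λ·(W−P); K is affine-linear in λ
2. Y lies on line WB with WY:YB = 5:4 ⇒ Y = (5/9, 4/9)
Every point depending on K is an affine combination of K and λ-independent points, so each such coordinate is linear in λ; the λ² term in each signed area is a multiple of (W−P)×(W−P) = 0, so 2·[YBP] and 2·[WYK] are each linear in λ. Evaluating at λ=0 and λ=1:
  2·[YBP] = -4/9,   2·[WYK] = 5/9·λ − 5/9
So [YBP]:[WYK] = (-4/9) / (5/9·λ − 5/9). Setting this equal to -1/5:
  -4/9 = -1/5·(5/9·λ − 5/9)  ⇒  λ = 5
Then r = λ/(1−λ) = (5)/(-4) = -5/4. Check: with r = -5/4, K = (0, 5) and [YBP]:[WYK] = -1/5 as required.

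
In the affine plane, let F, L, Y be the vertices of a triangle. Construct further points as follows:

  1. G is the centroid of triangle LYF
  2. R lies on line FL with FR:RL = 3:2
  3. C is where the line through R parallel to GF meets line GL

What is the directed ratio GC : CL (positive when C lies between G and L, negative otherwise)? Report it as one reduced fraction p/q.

GC:CL = 3/2

Assign F = (0, 0), L = (1, 0), Y = (0, 1) — the answer is frame-independent, so this choice is without loss of generality.
1. G is the centroid of triangle LYF ⇒ G = (1/3, 1/3)
2. R lies on line FL with FR:RL = 3:2 ⇒ R = (3/5, 0)
3. C is where the line through R parallel to GF meets line GL ⇒ C = (11/15, 2/15)
C = G + t·(L−G) with t = 3/5, so GC:CL = t:(1−t) = 3/5:2/5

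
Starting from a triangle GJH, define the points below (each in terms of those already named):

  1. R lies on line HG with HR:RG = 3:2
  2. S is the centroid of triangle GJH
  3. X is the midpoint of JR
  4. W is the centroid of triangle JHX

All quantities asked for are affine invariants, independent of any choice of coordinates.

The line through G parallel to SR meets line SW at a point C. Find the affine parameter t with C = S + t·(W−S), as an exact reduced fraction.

t = -4

Set G = (0, 0), J = (1, 0), H = (0, 1); any affine frame gives the same invariant.
1. R lies on line HG with HR:RG = 3:2 ⇒ R = (0, 2/5)
2. S is the centroid of triangle GJH ⇒ S = (1/3, 1/3)
3. X is the midpoint of JR ⇒ X = (1/2, 1/5)
4. W is the centroid of triangle JHX ⇒ W = (1/2, 2/5)
through G parallel to SR: direction (-1/3, 1/15); meets SW at C = (-1/3, 1/15)
C = S + t·(W−S) with t = -4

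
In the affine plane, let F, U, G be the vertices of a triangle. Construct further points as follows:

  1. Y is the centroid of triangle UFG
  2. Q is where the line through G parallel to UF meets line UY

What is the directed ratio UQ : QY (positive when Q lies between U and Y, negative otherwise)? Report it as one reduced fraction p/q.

Work in coordinates with F = (0, 0), U = (1, 0), G = (0, 1).
1. Y is the centroid of triangle UFG ⇒ Y = (1/3, 1/3)
2. Q is where the line through G parallel to UF meets line UY ⇒ Q = (-1, 1)
Q = U + t·(Y−U) with t = 3, so UQ:QY = t:(1−t) = 3:-2

UQ:QY = -3/2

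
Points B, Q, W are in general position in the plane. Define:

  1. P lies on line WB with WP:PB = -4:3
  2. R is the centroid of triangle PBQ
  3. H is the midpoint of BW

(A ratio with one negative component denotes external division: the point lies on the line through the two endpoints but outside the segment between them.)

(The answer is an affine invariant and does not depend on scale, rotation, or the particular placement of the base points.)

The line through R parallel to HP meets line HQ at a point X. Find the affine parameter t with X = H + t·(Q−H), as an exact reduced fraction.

t = 1/3

Work in coordinates with B = (0, 0), Q = (1, 0), W = (0, 1).
1. P lies on line WB with WP:PB = -4:3 ⇒ P = (0, -3)
2. R is the centroid of triangle PBQ ⇒ R = (1/3, -1)
3. H is the midpoint of BW ⇒ H = (0, 1/2)
through R parallel to HP: direction (0, -7/2); meets HQ at X = (1/3, 1/3)
X = H + t·(Q−H) with t = 1/3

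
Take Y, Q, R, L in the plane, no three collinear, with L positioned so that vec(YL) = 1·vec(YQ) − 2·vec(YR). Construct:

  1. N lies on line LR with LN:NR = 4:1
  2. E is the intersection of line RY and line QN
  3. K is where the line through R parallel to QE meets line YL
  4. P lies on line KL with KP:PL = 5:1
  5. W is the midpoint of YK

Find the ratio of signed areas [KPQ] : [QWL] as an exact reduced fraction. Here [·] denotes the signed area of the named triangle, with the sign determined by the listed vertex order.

[KPQ]:[QWL] = 25/24

Assign Y = (0, 0), Q = (1, 0), R = (0, 1), L = (1, -2) — the answer is frame-independent, so this choice is without loss of generality.
1. N lies on line LR with LN:NR = 4:1 ⇒ N = (1/5, 2/5)
2. E is the intersection of line RY and line QN ⇒ E = (0, 1/2)
3. K is where the line through R parallel to QE meets line YL ⇒ K = (-2/3, 4/3)
4. P lies on line KL with KP:PL = 5:1 ⇒ P = (13/18, -13/9)
5. W is the midpoint of YK ⇒ W = (-1/3, 2/3)
2·[KPQ] = 25/9, 2·[QWL] = 8/3
[KPQ]:[QWL] = 25/9:8/3 = 25/24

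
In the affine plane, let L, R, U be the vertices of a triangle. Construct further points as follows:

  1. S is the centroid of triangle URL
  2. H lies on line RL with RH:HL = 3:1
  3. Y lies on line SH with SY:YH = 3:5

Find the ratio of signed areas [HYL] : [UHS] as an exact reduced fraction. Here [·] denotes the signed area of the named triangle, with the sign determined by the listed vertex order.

Assign L = (0, 0), R = (1, 0), U = (0, 1) — the answer is frame-independent, so this choice is without loss of generality.
1. S is the centroid of triangle URL ⇒ S = (1/3, 1/3)
2. H lies on line RL with RH:HL = 3:1 ⇒ H = (1/4, 0)
3. Y lies on line SH with SY:YH = 3:5 ⇒ Y = (29/96, 5/24)
2·[HYL] = 5/96, 2·[UHS] = 1/6
[HYL]:[UHS] = 5/96:1/6 = 5/16

[HYL]:[UHS] = 5/16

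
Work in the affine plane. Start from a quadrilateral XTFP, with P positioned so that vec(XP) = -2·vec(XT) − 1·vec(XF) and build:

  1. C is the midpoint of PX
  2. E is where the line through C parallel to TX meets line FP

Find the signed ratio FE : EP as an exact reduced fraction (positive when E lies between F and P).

FE:EP = 3

Set X = (0, 0), T = (1, 0), F = (0, 1), P = (-2, -1); any affine frame gives the same invariant.
1. C is the midpoint of PX ⇒ C = (-1, -1/2)
2. E is where the line through C parallel to TX meets line FP ⇒ E = (-3/2, -1/2)
E = F + t·(P−F) with t = 3/4, so FE:EP = t:(1−t) = 3/4:1/4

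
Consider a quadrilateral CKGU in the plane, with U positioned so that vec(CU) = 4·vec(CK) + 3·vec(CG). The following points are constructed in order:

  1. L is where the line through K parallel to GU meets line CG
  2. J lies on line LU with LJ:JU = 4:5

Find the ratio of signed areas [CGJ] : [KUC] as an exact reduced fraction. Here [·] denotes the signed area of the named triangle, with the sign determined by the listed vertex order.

[CGJ]:[KUC] = -16/27

Work in coordinates with C = (0, 0), K = (1, 0), G = (0, 1), U = (4, 3).
1. L is where the line through K parallel to GU meets line CG ⇒ L = (0, -1/2)
2. J lies on line LU with LJ:JU = 4:5 ⇒ J = (16/9, 19/18)
2·[CGJ] = -16/9, 2·[KUC] = 3
[CGJ]:[KUC] = -16/9:3 = -16/27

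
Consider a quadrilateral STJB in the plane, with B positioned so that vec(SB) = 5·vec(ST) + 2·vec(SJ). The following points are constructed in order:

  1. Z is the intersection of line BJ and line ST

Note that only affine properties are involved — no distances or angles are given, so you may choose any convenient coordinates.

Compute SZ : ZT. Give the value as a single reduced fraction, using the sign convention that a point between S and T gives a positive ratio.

SZ:ZT = -5/6

Choose coordinates S = (0, 0), T = (1, 0), J = (0, 1), B = (5, 2).
1. Z is the intersection of line BJ and line ST ⇒ Z = (-5, 0)
Z = S + t·(T−S) with t = -5, so SZ:ZT = t:(1−t) = -5:6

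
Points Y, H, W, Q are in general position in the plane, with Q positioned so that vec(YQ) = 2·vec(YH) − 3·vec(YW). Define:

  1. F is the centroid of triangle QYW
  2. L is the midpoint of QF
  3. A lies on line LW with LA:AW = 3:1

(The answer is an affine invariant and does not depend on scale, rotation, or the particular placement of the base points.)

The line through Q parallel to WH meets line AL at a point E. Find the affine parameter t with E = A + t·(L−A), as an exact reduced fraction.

t = 13/9

Set Y = (0, 0), H = (1, 0), W = (0, 1), Q = (2, -3); any affine frame gives the same invariant.
1. F is the centroid of triangle QYW ⇒ F = (2/3, -2/3)
2. L is the midpoint of QF ⇒ L = (4/3, -11/6)
3. A lies on line LW with LA:AW = 3:1 ⇒ A = (1/3, 7/24)
through Q parallel to WH: direction (1, -1); meets AL at E = (16/9, -25/9)
E = A + t·(L−A) with t = 13/9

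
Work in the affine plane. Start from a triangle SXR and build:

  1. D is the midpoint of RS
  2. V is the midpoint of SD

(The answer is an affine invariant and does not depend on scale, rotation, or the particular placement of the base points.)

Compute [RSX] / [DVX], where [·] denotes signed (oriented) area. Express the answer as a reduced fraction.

[RSX]:[DVX] = 4

Assign S = (0, 0), X = (1, 0), R = (0, 1) — the answer is frame-independent, so this choice is without loss of generality.
1. D is the midpoint of RS ⇒ D = (0, 1/2)
2. V is the midpoint of SD ⇒ V = (0, 1/4)
2·[RSX] = 1, 2·[DVX] = 1/4
[RSX]:[DVX] = 1:1/4 = 4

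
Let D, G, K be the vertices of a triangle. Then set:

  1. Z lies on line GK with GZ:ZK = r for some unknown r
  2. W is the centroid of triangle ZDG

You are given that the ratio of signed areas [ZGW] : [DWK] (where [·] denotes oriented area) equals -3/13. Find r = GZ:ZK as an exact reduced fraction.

Set D = (0, 0), G = (1, 0), K = (0, 1); any affine frame gives the same invariant.
1. With GZ:ZK = r, write λ = r/(r+1) so Z = G + λ·(K−G); Z is affine-linear in λ
2. W is the centroid of triangle ZDG ⇒ W is an affine combination of earlier points and hence also affine-linear in λ
Every point depending on Z is an affine combination of Z and λ-independent points, so each such coordinate is linear in λ; the λ² term in each signed area is a multiple of (K−G)×(K−G) = 0, so 2·[ZGW] and 2·[DWK] are each linear in λ. Evaluating at λ=0 and λ=1:
  2·[ZGW] = -1/3·λ,   2·[DWK] = -1/3·λ + 2/3
So [ZGW]:[DWK] = (-1/3·λ) / (-1/3·λ + 2/3). Setting this equal to -3/13:
  -1/3·λ = -3/13·(-1/3·λ + 2/3)  ⇒  λ = 3/8
Then r = λ/(1−λ) = (3/8)/(5/8) = 3/5. Check: with r = 3/5, Z = (5/8, 3/8) and [ZGW]:[DWK] = -3/13 as required.

r = 3/5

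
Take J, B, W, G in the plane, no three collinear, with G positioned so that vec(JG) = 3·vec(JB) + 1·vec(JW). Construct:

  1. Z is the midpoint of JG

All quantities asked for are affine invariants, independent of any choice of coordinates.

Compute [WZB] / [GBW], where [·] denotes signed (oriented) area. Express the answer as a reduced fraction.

[WZB]:[GBW] = 1/3

Assign J = (0, 0), B = (1, 0), W = (0, 1), G = (3, 1) — the answer is frame-independent, so this choice is without loss of generality.
1. Z is the midpoint of JG ⇒ Z = (3/2, 1/2)
2·[WZB] = -1, 2·[GBW] = -3
[WZB]:[GBW] = -1:-3 = 1/3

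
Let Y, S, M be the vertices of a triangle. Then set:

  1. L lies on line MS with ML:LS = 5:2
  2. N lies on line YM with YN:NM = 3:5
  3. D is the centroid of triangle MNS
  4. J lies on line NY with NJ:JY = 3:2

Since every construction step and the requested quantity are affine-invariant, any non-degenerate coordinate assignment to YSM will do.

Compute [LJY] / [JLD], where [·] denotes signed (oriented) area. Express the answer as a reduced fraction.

[LJY]:[JLD] = 30/49

Work in coordinates with Y = (0, 0), S = (1, 0), M = (0, 1).
1. L lies on line MS with ML:LS = 5:2 ⇒ L = (5/7, 2/7)
2. N lies on line YM with YN:NM = 3:5 ⇒ N = (0, 3/8)
3. D is the centroid of triangle MNS ⇒ D = (1/3, 11/24)
4. J lies on line NY with NJ:JY = 3:2 ⇒ J = (0, 3/20)
2·[LJY] = 3/28, 2·[JLD] = 7/40
[LJY]:[JLD] = 3/28:7/40 = 30/49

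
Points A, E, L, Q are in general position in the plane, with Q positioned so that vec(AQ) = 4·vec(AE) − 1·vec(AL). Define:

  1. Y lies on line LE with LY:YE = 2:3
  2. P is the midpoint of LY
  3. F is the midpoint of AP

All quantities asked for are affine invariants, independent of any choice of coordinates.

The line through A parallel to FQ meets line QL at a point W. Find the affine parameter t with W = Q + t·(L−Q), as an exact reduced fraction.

Choose coordinates A = (0, 0), E = (1, 0), L = (0, 1), Q = (4, -1).
1. Y lies on line LE with LY:YE = 2:3 ⇒ Y = (2/5, 3/5)
2. P is the midpoint of LY ⇒ P = (1/5, 4/5)
3. F is the midpoint of AP ⇒ F = (1/10, 2/5)
through A parallel to FQ: direction (39/10, -7/5); meets QL at W = (78/11, -28/11)
W = Q + t·(L−Q) with t = -17/22

t = -17/22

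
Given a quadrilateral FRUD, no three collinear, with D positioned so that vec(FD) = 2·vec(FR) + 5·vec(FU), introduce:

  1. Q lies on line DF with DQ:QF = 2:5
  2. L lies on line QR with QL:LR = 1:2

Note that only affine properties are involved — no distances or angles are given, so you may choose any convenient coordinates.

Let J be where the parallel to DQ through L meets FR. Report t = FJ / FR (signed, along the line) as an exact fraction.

t = 1/3

Set F = (0, 0), R = (1, 0), U = (0, 1), D = (2, 5); any affine frame gives the same invariant.
1. Q lies on line DF with DQ:QF = 2:5 ⇒ Q = (10/7, 25/7)
2. L lies on line QR with QL:LR = 1:2 ⇒ L = (9/7, 50/21)
through L parallel to DQ: direction (-4/7, -10/7); meets FR at J = (1/3, 0)
J = F + t·(R−F) with t = 1/3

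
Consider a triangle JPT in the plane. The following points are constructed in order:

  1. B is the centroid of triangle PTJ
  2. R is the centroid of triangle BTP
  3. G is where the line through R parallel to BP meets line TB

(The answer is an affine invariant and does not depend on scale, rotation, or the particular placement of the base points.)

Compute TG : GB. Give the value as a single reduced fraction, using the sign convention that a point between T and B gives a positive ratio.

TG:GB = 2

Set J = (0, 0), P = (1, 0), T = (0, 1); any affine frame gives the same invariant.
1. B is the centroid of triangle PTJ ⇒ B = (1/3, 1/3)
2. R is the centroid of triangle BTP ⇒ R = (4/9, 4/9)
3. G is where the line through R parallel to BP meets line TB ⇒ G = (2/9, 5/9)
G = T + t·(B−T) with t = 2/3, so TG:GB = t:(1−t) = 2/3:1/3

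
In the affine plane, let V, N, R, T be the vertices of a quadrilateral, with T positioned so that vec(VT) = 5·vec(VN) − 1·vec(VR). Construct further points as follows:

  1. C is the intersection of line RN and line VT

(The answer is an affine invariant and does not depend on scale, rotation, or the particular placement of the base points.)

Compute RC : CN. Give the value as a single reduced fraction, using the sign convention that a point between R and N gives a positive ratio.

Work in coordinates with V = (0, 0), N = (1, 0), R = (0, 1), T = (5, -1).
1. C is the intersection of line RN and line VT ⇒ C = (5/4, -1/4)
C = R + t·(N−R) with t = 5/4, so RC:CN = t:(1−t) = 5/4:-1/4

RC:CN = -5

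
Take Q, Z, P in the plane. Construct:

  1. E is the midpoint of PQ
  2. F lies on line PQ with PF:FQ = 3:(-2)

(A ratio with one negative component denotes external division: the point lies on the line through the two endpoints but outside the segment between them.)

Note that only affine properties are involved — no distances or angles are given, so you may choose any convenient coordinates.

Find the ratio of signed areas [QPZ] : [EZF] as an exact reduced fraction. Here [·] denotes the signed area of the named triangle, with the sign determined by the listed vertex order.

[QPZ]:[EZF] = 2/5

Choose coordinates Q = (0, 0), Z = (1, 0), P = (0, 1).
1. E is the midpoint of PQ ⇒ E = (0, 1/2)
2. F lies on line PQ with PF:FQ = 3:(-2) ⇒ F = (0, -2)
2·[QPZ] = -1, 2·[EZF] = -5/2
[QPZ]:[EZF] = -1:-5/2 = 2/5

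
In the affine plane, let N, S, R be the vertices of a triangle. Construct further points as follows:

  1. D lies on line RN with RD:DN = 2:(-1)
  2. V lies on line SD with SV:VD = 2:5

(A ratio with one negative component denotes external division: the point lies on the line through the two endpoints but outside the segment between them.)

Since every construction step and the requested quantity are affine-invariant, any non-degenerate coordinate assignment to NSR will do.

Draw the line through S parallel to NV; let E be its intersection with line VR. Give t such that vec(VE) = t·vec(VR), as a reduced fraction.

Set N = (0, 0), S = (1, 0), R = (0, 1); any affine frame gives the same invariant.
1. D lies on line RN with RD:DN = 2:(-1) ⇒ D = (0, -1)
2. V lies on line SD with SV:VD = 2:5 ⇒ V = (5/7, -2/7)
through S parallel to NV: direction (5/7, -2/7); meets VR at E = (3/7, 8/35)
E = V + t·(R−V) with t = 2/5

t = 2/5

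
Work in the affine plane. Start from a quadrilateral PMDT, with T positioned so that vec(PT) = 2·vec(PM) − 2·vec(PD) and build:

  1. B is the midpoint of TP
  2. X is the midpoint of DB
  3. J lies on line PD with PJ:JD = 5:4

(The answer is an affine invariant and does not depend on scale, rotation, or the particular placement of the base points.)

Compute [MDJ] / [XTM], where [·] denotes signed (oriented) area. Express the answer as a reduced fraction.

Assign P = (0, 0), M = (1, 0), D = (0, 1), T = (2, -2) — the answer is frame-independent, so this choice is without loss of generality.
1. B is the midpoint of TP ⇒ B = (1, -1)
2. X is the midpoint of DB ⇒ X = (1/2, 0)
3. J lies on line PD with PJ:JD = 5:4 ⇒ J = (0, 5/9)
2·[MDJ] = 4/9, 2·[XTM] = 1
[MDJ]:[XTM] = 4/9:1 = 4/9

[MDJ]:[XTM] = 4/9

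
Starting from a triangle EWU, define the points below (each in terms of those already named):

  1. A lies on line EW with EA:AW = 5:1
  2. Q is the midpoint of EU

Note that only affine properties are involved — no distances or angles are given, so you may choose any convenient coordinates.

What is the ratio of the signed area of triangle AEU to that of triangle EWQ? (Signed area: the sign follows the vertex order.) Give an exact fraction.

Work in coordinates with E = (0, 0), W = (1, 0), U = (0, 1).
1. A lies on line EW with EA:AW = 5:1 ⇒ A = (5/6, 0)
2. Q is the midpoint of EU ⇒ Q = (0, 1/2)
2·[AEU] = -5/6, 2·[EWQ] = 1/2
[AEU]:[EWQ] = -5/6:1/2 = -5/3

[AEU]:[EWQ] = -5/3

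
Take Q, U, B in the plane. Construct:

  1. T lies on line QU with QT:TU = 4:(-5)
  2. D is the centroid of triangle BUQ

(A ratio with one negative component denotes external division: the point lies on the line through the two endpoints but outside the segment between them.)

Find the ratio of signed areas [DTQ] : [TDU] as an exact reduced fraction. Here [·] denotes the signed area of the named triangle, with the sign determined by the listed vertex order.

[DTQ]:[TDU] = -4/5

Set Q = (0, 0), U = (1, 0), B = (0, 1); any affine frame gives the same invariant.
1. T lies on line QU with QT:TU = 4:(-5) ⇒ T = (-4, 0)
2. D is the centroid of triangle BUQ ⇒ D = (1/3, 1/3)
2·[DTQ] = 4/3, 2·[TDU] = -5/3
[DTQ]:[TDU] = 4/3:-5/3 = -4/5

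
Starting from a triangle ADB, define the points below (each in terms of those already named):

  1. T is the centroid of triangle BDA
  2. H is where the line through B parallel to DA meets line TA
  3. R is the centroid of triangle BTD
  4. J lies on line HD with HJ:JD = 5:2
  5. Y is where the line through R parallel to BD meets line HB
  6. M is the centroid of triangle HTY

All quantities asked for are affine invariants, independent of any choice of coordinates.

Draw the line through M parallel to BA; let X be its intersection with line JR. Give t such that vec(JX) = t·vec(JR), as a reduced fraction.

t = 16/15

Assign A = (0, 0), D = (1, 0), B = (0, 1) — the answer is frame-independent, so this choice is without loss of generality.
1. T is the centroid of triangle BDA ⇒ T = (1/3, 1/3)
2. H is where the line through B parallel to DA meets line TA ⇒ H = (1, 1)
3. R is the centroid of triangle BTD ⇒ R = (4/9, 4/9)
4. J lies on line HD with HJ:JD = 5:2 ⇒ J = (1, 2/7)
5. Y is where the line through R parallel to BD meets line HB ⇒ Y = (-1/9, 1)
6. M is the centroid of triangle HTY ⇒ M = (11/27, 7/9)
through M parallel to BA: direction (0, -1); meets JR at X = (11/27, 86/189)
X = J + t·(R−J) with t = 16/15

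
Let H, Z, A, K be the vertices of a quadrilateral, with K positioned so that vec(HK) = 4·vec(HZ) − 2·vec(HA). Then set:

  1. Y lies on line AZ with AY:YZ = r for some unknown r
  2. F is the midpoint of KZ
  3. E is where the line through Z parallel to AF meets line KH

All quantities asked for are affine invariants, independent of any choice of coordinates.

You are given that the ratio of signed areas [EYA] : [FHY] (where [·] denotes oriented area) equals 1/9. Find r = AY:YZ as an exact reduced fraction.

Work in coordinates with H = (0, 0), Z = (1, 0), A = (0, 1), K = (4, -2).
1. With AY:YZ = r, write λ = r/(r+1) so Y = A + λ·(Z−A); Y is affine-linear in λ
2. F is the midpoint of KZ ⇒ F = (5/2, -1)
3. E is where the line through Z parallel to AF meets line KH ⇒ E = (8/3, -4/3)
Every point depending on Y is an affine combination of Y and λ-independent points, so each such coordinate is linear in λ; the λ² term in each signed area is a multiple of (Z−A)×(Z−A) = 0, so 2·[EYA] and 2·[FHY] are each linear in λ. Evaluating at λ=0 and λ=1:
  2·[EYA] = -1/3·λ,   2·[FHY] = 3/2·λ − 5/2
So [EYA]:[FHY] = (-1/3·λ) / (3/2·λ − 5/2). Setting this equal to 1/9:
  -1/3·λ = 1/9·(3/2·λ − 5/2)  ⇒  λ = 5/9
Then r = λ/(1−λ) = (5/9)/(4/9) = 5/4. Check: with r = 5/4, Y = (5/9, 4/9) and [EYA]:[FHY] = 1/9 as required.

r = 5/4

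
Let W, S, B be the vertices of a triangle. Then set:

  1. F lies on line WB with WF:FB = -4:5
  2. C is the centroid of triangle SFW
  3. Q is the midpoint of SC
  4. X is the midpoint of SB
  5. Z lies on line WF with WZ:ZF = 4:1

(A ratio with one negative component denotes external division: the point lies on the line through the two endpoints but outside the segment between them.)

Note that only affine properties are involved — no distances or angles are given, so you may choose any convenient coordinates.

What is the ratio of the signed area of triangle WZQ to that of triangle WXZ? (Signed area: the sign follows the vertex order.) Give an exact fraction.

[WZQ]:[WXZ] = -4/3

Work in coordinates with W = (0, 0), S = (1, 0), B = (0, 1).
1. F lies on line WB with WF:FB = -4:5 ⇒ F = (0, -4)
2. C is the centroid of triangle SFW ⇒ C = (1/3, -4/3)
3. Q is the midpoint of SC ⇒ Q = (2/3, -2/3)
4. X is the midpoint of SB ⇒ X = (1/2, 1/2)
5. Z lies on line WF with WZ:ZF = 4:1 ⇒ Z = (0, -16/5)
2·[WZQ] = 32/15, 2·[WXZ] = -8/5
[WZQ]:[WXZ] = 32/15:-8/5 = -4/3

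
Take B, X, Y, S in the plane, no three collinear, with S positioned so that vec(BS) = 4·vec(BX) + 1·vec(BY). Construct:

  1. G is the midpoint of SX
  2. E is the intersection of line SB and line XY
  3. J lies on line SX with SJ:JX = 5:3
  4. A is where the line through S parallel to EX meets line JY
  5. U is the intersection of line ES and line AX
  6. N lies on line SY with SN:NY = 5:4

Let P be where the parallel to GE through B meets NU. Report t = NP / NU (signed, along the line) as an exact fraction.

Set B = (0, 0), X = (1, 0), Y = (0, 1), S = (4, 1); any affine frame gives the same invariant.
1. G is the midpoint of SX ⇒ G = (5/2, 1/2)
2. E is the intersection of line SB and line XY ⇒ E = (4/5, 1/5)
3. J lies on line SX with SJ:JX = 5:3 ⇒ J = (17/8, 3/8)
4. A is where the line through S parallel to EX meets line JY ⇒ A = (17/3, -2/3)
5. U is the intersection of line ES and line AX ⇒ U = (4/11, 1/11)
6. N lies on line SY with SN:NY = 5:4 ⇒ N = (16/9, 1)
through B parallel to GE: direction (-17/10, -3/10); meets NU at P = (34/111, 2/37)
P = N + t·(U−N) with t = 77/74

t = 77/74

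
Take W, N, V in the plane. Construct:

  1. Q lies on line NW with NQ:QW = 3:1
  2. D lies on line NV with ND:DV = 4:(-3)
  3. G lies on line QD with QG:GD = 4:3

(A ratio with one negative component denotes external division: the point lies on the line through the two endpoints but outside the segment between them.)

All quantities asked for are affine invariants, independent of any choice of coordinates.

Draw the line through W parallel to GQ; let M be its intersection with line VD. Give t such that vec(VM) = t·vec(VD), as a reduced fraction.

Work in coordinates with W = (0, 0), N = (1, 0), V = (0, 1).
1. Q lies on line NW with NQ:QW = 3:1 ⇒ Q = (1/4, 0)
2. D lies on line NV with ND:DV = 4:(-3) ⇒ D = (-3, 4)
3. G lies on line QD with QG:GD = 4:3 ⇒ G = (-45/28, 16/7)
through W parallel to GQ: direction (13/7, -16/7); meets VD at M = (-13/3, 16/3)
M = V + t·(D−V) with t = 13/9

t = 13/9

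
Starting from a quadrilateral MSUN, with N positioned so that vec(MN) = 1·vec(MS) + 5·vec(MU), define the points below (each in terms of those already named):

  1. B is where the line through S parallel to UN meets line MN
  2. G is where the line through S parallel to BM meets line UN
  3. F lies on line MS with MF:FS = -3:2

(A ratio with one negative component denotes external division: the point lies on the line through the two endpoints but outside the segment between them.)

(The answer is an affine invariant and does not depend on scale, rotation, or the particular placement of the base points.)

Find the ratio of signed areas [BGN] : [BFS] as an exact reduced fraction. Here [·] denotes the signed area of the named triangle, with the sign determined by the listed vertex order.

Choose coordinates M = (0, 0), S = (1, 0), U = (0, 1), N = (1, 5).
1. B is where the line through S parallel to UN meets line MN ⇒ B = (-4, -20)
2. G is where the line through S parallel to BM meets line UN ⇒ G = (6, 25)
3. F lies on line MS with MF:FS = -3:2 ⇒ F = (3, 0)
2·[BGN] = 25, 2·[BFS] = 40
[BGN]:[BFS] = 25:40 = 5/8

[BGN]:[BFS] = 5/8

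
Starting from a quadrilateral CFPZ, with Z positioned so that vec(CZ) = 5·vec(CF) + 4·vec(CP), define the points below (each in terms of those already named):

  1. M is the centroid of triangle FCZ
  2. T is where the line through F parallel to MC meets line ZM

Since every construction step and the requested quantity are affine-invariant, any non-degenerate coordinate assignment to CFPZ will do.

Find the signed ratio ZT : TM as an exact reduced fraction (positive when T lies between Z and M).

ZT:TM = -2

Choose coordinates C = (0, 0), F = (1, 0), P = (0, 1), Z = (5, 4).
1. M is the centroid of triangle FCZ ⇒ M = (2, 4/3)
2. T is where the line through F parallel to MC meets line ZM ⇒ T = (-1, -4/3)
T = Z + t·(M−Z) with t = 2, so ZT:TM = t:(1−t) = 2:-1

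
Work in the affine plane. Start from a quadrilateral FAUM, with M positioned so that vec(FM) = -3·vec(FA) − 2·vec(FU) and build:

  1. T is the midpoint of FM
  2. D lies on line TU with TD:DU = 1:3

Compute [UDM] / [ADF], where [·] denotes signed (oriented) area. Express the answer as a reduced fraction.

Assign F = (0, 0), A = (1, 0), U = (0, 1), M = (-3, -2) — the answer is frame-independent, so this choice is without loss of generality.
1. T is the midpoint of FM ⇒ T = (-3/2, -1)
2. D lies on line TU with TD:DU = 1:3 ⇒ D = (-9/8, -1/2)
2·[UDM] = -9/8, 2·[ADF] = -1/2
[UDM]:[ADF] = -9/8:-1/2 = 9/4

[UDM]:[ADF] = 9/4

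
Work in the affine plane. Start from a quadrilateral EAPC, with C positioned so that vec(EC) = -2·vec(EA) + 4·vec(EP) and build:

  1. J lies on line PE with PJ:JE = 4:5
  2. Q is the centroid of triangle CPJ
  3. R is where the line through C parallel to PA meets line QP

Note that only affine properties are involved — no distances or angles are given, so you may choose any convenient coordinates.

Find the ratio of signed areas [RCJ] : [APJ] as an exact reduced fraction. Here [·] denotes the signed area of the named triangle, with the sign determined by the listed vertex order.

[RCJ]:[APJ] = -26/5

Set E = (0, 0), A = (1, 0), P = (0, 1), C = (-2, 4); any affine frame gives the same invariant.
1. J lies on line PE with PJ:JE = 4:5 ⇒ J = (0, 5/9)
2. Q is the centroid of triangle CPJ ⇒ Q = (-2/3, 50/27)
3. R is where the line through C parallel to PA meets line QP ⇒ R = (-18/5, 28/5)
2·[RCJ] = -104/45, 2·[APJ] = 4/9
[RCJ]:[APJ] = -104/45:4/9 = -26/5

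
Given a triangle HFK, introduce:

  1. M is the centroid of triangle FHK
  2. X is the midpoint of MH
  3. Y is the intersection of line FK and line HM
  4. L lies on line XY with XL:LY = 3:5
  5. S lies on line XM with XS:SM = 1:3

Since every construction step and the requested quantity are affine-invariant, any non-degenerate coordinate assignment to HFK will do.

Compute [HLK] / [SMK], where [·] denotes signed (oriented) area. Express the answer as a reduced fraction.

[HLK]:[SMK] = 7/3

Assign H = (0, 0), F = (1, 0), K = (0, 1) — the answer is frame-independent, so this choice is without loss of generality.
1. M is the centroid of triangle FHK ⇒ M = (1/3, 1/3)
2. X is the midpoint of MH ⇒ X = (1/6, 1/6)
3. Y is the intersection of line FK and line HM ⇒ Y = (1/2, 1/2)
4. L lies on line XY with XL:LY = 3:5 ⇒ L = (7/24, 7/24)
5. S lies on line XM with XS:SM = 1:3 ⇒ S = (5/24, 5/24)
2·[HLK] = 7/24, 2·[SMK] = 1/8
[HLK]:[SMK] = 7/24:1/8 = 7/3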